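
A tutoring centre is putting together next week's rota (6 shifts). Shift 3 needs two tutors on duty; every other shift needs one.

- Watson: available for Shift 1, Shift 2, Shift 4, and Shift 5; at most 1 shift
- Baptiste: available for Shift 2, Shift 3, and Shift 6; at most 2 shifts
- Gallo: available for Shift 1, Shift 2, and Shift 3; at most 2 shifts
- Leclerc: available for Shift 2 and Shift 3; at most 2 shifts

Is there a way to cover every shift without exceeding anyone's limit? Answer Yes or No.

No

Total capacity is 7 and 7 slots are needed, so capacity alone doesn't rule it out.
Shifts {Shift 4, Shift 5} need 2 worker-slots in total, but the tutors available for any of those shifts (Watson) can supply at most 1 among them. So no valid schedule exists.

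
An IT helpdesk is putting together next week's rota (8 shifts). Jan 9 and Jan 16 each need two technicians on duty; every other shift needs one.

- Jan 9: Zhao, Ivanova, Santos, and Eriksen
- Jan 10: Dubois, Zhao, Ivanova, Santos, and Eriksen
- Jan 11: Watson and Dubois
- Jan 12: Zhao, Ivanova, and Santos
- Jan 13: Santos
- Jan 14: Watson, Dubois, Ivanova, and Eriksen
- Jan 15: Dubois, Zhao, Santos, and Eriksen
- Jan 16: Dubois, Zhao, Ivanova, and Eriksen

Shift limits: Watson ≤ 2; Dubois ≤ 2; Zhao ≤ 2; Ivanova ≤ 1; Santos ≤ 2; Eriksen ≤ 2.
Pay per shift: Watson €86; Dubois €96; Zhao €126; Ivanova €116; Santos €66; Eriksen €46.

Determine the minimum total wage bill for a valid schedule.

Jan 13 can only be covered by Santos, so that assignment is forced.
Picking the cheapest available technician for each shift independently would cost €610, but that ignores the shift limits.
An optimal schedule: Jan 9→Eriksen+Ivanova, Jan 10→Dubois, Jan 11→Watson, Jan 12→Santos, Jan 13→Santos, Jan 14→Watson, Jan 15→Eriksen, Jan 16→Dubois+Zhao.
Total: 46 + 116 + 96 + 86 + 66 + 66 + 86 + 46 + 96 + 126 = €830.

€830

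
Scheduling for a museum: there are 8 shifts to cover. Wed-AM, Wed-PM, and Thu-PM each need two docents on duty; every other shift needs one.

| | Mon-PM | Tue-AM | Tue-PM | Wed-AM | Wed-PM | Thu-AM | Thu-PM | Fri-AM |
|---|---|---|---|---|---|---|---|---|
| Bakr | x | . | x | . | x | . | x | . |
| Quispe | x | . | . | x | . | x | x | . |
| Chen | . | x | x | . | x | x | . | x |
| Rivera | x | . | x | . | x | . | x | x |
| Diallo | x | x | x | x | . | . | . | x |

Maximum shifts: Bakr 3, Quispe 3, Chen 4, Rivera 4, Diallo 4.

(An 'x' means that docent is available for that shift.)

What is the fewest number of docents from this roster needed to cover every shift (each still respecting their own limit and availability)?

4

11 slots to fill and no one can take more than 4, so at least ⌈11/4⌉ = 3 docents are needed.
Shifts {Wed-AM, Wed-PM} need 4 slots, but among the docents available for them (Bakr, Quispe, Chen, Rivera, and Diallo) any 3 together supply at most 3. So 3 docents are not enough.
Bakr, Quispe, Chen, and Diallo alone can cover everything: Mon-PM→Bakr, Tue-AM→Chen, Tue-PM→Chen, Wed-AM→Quispe+Diallo, Wed-PM→Bakr+Chen, Thu-AM→Quispe, Thu-PM→Bakr+Quispe, Fri-AM→Chen.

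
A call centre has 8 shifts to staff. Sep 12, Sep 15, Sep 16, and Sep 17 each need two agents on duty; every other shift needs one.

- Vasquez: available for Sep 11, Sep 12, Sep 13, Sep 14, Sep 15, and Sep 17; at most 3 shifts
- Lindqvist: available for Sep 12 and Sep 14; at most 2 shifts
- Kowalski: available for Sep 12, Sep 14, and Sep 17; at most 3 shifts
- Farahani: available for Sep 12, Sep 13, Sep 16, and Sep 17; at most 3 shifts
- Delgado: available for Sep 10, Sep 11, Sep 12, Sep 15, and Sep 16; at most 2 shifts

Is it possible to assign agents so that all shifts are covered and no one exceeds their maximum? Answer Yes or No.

Total capacity is 13 and 12 slots are needed, so capacity alone doesn't rule it out.
Shifts {Sep 10, Sep 15, Sep 16} need 5 worker-slots in total, but the agents available for any of those shifts (Vasquez, Farahani, and Delgado) can supply at most 4 among them. So no valid schedule exists.

No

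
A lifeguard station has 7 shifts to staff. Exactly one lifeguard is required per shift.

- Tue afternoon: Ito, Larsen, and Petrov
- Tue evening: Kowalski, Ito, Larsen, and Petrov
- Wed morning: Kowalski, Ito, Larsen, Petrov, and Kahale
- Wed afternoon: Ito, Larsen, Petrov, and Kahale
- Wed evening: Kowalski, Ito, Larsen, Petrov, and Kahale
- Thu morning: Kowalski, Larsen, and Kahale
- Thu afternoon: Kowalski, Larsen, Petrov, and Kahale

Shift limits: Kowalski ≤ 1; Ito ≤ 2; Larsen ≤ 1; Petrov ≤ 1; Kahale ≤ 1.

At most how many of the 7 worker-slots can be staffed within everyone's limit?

Total capacity across all lifeguards is 1+2+1+1+1 = 6, and 7 slots are needed, so at most 6 can be filled.
An assignment achieving 6: Tue afternoon→Ito, Tue evening→Ito, Wed morning→Kahale, Wed afternoon→Larsen, Thu morning→Kowalski, Thu afternoon→Petrov.
Loads: Kowalski 1/1, Ito 2/2, Larsen 1/1, Petrov 1/1, Kahale 1/1.

6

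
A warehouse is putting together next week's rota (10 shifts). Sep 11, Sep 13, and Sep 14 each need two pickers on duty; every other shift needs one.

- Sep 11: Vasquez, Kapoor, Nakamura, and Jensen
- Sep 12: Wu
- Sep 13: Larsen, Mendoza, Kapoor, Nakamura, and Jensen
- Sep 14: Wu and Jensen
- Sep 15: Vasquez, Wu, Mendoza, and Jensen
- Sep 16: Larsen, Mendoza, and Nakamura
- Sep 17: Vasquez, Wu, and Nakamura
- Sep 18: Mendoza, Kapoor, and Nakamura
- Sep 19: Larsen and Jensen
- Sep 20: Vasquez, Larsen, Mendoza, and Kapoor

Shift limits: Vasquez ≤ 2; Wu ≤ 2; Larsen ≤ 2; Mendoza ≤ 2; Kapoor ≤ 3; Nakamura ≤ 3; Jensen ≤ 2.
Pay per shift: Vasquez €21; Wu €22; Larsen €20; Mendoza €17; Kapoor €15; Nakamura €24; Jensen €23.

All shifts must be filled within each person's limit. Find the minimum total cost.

Sep 12 can only be covered by Wu, so that assignment is forced.
Sep 14 can only be covered by Wu and Jensen, so that assignment is forced.
Picking the cheapest available picker for each shift independently would cost €240, but that ignores the shift limits.
An optimal schedule: Sep 11→Kapoor+Vasquez, Sep 12→Wu, Sep 13→Larsen+Jensen, Sep 14→Wu+Jensen, Sep 15→Mendoza, Sep 16→Mendoza, Sep 17→Vasquez, Sep 18→Kapoor, Sep 19→Larsen, Sep 20→Kapoor.
Total: 15 + 21 + 22 + 20 + 23 + 22 + 23 + 17 + 17 + 21 + 15 + 20 + 15 = €251.

€251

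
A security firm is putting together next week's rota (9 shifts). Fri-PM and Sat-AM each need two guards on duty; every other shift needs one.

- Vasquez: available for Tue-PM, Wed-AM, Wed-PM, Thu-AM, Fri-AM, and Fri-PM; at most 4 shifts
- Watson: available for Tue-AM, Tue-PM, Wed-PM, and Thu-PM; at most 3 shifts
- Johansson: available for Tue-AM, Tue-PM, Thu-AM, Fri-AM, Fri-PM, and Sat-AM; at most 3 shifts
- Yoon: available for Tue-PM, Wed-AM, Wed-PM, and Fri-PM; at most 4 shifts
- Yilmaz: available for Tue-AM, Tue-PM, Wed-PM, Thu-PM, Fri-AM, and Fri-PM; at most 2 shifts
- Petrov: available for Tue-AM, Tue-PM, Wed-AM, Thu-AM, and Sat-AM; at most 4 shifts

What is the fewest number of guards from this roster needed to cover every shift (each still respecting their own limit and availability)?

4

11 slots to fill and no one can take more than 4, so at least ⌈11/4⌉ = 3 guards are needed.
No set of 3 guards can cover every shift (each such set leaves at least one shift with no one available or exceeds a cap).
Vasquez, Watson, Johansson, and Petrov alone can cover everything: Tue-AM→Watson, Tue-PM→Watson, Wed-AM→Vasquez, Wed-PM→Vasquez, Thu-AM→Johansson, Thu-PM→Watson, Fri-AM→Vasquez, Fri-PM→Vasquez+Johansson, Sat-AM→Johansson+Petrov.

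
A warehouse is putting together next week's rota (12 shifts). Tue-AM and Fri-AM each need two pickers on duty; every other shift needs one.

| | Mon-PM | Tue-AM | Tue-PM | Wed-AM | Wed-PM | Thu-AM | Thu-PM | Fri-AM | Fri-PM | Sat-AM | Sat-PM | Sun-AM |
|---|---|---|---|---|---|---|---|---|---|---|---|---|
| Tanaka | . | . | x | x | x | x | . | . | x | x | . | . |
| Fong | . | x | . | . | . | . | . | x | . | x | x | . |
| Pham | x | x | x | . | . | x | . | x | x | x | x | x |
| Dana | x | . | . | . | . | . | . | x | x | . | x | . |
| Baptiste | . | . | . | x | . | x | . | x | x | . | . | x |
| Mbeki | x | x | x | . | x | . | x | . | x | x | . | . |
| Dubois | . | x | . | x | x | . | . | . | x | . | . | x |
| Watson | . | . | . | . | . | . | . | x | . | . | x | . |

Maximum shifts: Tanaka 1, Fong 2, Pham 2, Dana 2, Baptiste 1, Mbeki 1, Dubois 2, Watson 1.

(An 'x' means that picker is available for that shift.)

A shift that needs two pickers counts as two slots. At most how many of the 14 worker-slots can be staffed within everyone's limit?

12

Total capacity across all pickers is 1+2+2+2+1+1+2+1 = 12, and 14 slots are needed, so at most 12 can be filled.
An assignment achieving 12: Mon-PM→Pham, Tue-AM→Fong, Tue-PM→Tanaka, Wed-AM→Baptiste, Wed-PM→Dubois, Thu-AM→Pham, Thu-PM→Mbeki, Fri-AM→Dana+Watson, Sat-AM→Fong, Sat-PM→Dana, Sun-AM→Dubois.
Loads: Tanaka 1/1, Fong 2/2, Pham 2/2, Dana 2/2, Baptiste 1/1, Mbeki 1/1, Dubois 2/2, Watson 1/1.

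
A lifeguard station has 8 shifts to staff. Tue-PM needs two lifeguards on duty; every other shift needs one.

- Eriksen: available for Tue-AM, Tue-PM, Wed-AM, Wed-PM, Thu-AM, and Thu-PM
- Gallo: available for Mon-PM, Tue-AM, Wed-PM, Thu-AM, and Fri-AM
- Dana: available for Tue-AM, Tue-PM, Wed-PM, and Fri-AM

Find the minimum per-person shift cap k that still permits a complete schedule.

With 3 lifeguards and 9 worker-slots to fill, someone must work at least ⌈9/3⌉ = 3 shifts, so k ≥ 3.
k = 3 works: Mon-PM→Gallo, Tue-AM→Dana, Tue-PM→Eriksen+Dana, Wed-AM→Eriksen, Wed-PM→Dana, Thu-AM→Gallo, Thu-PM→Eriksen, Fri-AM→Gallo.
Loads: Eriksen 3, Gallo 3, Dana 3 — all ≤ 3.

3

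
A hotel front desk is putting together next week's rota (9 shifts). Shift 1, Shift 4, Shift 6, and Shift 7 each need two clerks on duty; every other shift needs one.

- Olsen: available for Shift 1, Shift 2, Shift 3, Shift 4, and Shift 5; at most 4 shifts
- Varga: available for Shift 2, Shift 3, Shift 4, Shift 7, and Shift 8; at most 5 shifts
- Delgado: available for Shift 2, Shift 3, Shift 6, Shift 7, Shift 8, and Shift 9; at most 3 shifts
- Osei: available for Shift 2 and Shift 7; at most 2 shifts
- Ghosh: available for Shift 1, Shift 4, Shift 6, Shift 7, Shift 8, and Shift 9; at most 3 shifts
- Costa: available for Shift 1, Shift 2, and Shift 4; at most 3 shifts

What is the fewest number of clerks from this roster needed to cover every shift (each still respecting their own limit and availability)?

13 slots to fill and no one can take more than 5, so at least ⌈13/5⌉ = 3 clerks are needed.
Any 3 clerks together have capacity at most 5+4+3 = 12 < 13 slots, so 3 can never suffice.
Olsen, Varga, Delgado, and Ghosh alone can cover everything: Shift 1→Olsen+Ghosh, Shift 2→Olsen, Shift 3→Olsen, Shift 4→Varga+Ghosh, Shift 5→Olsen, Shift 6→Delgado+Ghosh, Shift 7→Varga+Delgado, Shift 8→Varga, Shift 9→Delgado.

4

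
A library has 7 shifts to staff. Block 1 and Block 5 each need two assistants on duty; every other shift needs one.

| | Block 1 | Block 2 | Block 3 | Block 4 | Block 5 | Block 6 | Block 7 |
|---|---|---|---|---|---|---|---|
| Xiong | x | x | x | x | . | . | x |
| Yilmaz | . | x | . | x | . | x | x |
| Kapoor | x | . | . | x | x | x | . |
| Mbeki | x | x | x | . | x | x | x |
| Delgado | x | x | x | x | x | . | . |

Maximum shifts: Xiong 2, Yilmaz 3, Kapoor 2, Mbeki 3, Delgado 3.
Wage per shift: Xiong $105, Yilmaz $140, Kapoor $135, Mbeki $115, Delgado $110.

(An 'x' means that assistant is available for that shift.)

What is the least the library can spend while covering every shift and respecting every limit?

Picking the cheapest available assistant for each shift independently would cost $975, but that ignores the shift limits.
An optimal schedule: Block 1→Mbeki+Kapoor, Block 2→Delgado, Block 3→Xiong, Block 4→Delgado, Block 5→Delgado+Mbeki, Block 6→Mbeki, Block 7→Xiong.
Total: 115 + 135 + 110 + 105 + 110 + 110 + 115 + 115 + 105 = $1020.

$1020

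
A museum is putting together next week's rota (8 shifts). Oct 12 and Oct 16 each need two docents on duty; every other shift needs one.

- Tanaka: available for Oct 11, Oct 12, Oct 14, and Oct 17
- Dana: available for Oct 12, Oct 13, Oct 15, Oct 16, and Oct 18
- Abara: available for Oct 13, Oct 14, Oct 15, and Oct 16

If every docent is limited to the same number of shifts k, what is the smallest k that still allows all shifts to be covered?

With 3 docents and 10 worker-slots to fill, someone must work at least ⌈10/3⌉ = 4 shifts, so k ≥ 4.
k = 4 works: Oct 11→Tanaka, Oct 12→Tanaka+Dana, Oct 13→Dana, Oct 14→Tanaka, Oct 15→Abara, Oct 16→Dana+Abara, Oct 17→Tanaka, Oct 18→Dana.
Loads: Tanaka 4, Dana 4, Abara 2 — all ≤ 4.

4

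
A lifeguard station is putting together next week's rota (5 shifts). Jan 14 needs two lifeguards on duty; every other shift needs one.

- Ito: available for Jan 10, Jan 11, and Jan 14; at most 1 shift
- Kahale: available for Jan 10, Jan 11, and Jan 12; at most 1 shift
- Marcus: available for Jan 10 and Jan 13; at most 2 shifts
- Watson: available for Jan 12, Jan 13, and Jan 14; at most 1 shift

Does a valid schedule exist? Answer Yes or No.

No

Shifts {Jan 11, Jan 12, Jan 14} need 4 worker-slots in total, but the lifeguards available for any of those shifts (Ito, Kahale, and Watson) can supply at most 3 among them. So no valid schedule exists.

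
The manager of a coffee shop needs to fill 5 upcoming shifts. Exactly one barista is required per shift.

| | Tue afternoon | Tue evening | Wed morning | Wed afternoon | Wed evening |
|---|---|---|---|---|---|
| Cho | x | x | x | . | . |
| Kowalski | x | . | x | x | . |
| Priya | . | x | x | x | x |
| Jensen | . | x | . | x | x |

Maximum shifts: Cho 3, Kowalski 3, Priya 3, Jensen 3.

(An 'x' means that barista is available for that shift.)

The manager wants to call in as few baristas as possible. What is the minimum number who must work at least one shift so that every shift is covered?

2

5 slots to fill and no one can take more than 3, so at least ⌈5/3⌉ = 2 baristas are needed.
Cho and Priya alone can cover everything: Tue afternoon→Cho, Tue evening→Cho, Wed morning→Cho, Wed afternoon→Priya, Wed evening→Priya.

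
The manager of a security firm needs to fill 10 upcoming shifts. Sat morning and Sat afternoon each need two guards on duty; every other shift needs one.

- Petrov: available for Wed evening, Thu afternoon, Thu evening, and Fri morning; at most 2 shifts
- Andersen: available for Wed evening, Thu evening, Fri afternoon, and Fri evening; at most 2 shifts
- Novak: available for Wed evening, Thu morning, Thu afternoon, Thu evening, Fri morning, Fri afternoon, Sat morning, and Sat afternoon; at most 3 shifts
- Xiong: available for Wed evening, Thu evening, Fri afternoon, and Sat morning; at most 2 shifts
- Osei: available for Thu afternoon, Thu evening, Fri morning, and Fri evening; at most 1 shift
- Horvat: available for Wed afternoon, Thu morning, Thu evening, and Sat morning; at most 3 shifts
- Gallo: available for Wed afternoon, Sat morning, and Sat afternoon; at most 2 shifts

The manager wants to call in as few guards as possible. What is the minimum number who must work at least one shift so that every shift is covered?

12 slots to fill and no one can take more than 3, so at least ⌈12/3⌉ = 4 guards are needed.
Any 4 guards together have capacity at most 3+3+2+2 = 10 < 12 slots, so 4 can never suffice.
Petrov, Andersen, Novak, Horvat, and Gallo alone can cover everything: Wed afternoon→Horvat, Wed evening→Novak, Thu morning→Novak, Thu afternoon→Petrov, Thu evening→Horvat, Fri morning→Petrov, Fri afternoon→Andersen, Fri evening→Andersen, Sat morning→Horvat+Gallo, Sat afternoon→Novak+Gallo.

5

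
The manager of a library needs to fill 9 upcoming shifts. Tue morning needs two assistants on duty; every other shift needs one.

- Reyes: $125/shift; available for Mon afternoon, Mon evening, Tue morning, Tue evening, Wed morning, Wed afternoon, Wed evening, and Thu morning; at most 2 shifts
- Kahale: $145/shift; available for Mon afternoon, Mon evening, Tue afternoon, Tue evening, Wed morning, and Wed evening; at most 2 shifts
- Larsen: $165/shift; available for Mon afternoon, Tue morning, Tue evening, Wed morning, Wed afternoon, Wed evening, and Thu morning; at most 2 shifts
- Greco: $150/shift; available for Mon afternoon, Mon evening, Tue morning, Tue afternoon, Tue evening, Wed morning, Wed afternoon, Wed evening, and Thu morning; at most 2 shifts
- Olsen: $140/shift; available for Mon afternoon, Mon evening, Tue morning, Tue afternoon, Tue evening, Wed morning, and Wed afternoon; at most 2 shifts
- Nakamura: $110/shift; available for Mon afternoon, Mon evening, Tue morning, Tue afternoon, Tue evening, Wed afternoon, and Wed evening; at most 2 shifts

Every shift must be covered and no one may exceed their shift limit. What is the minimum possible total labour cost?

Picking the cheapest available assistant for each shift independently would cost $1145, but that ignores the shift limits.
An optimal schedule: Mon afternoon→Kahale, Mon evening→Nakamura, Tue morning→Olsen+Greco, Tue afternoon→Nakamura, Tue evening→Greco, Wed morning→Reyes, Wed afternoon→Olsen, Wed evening→Kahale, Thu morning→Reyes.
Total: 145 + 110 + 140 + 150 + 110 + 150 + 125 + 140 + 145 + 125 = $1340.

$1340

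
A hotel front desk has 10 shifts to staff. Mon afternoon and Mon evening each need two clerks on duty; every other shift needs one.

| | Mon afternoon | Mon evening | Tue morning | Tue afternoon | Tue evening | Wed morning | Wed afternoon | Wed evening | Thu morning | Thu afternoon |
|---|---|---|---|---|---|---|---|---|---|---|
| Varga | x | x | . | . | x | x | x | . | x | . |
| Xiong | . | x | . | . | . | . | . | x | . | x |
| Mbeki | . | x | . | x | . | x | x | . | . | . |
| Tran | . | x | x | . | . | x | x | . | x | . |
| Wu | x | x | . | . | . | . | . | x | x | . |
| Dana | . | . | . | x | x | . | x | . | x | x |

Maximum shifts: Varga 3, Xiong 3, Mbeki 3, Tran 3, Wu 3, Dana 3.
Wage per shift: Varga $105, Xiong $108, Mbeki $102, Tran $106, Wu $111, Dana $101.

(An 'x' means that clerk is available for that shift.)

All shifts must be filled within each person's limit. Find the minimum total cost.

Mon afternoon can only be covered by Varga and Wu, so that assignment is forced.
Tue morning can only be covered by Tran, so that assignment is forced.
Picking the cheapest available clerk for each shift independently would cost $1244, but that ignores the shift limits.
An optimal schedule: Mon afternoon→Varga+Wu, Mon evening→Mbeki+Varga, Tue morning→Tran, Tue afternoon→Dana, Tue evening→Dana, Wed morning→Mbeki, Wed afternoon→Mbeki, Wed evening→Xiong, Thu morning→Varga, Thu afternoon→Dana.
Total: 105 + 111 + 102 + 105 + 106 + 101 + 101 + 102 + 102 + 108 + 105 + 101 = $1249.

$1249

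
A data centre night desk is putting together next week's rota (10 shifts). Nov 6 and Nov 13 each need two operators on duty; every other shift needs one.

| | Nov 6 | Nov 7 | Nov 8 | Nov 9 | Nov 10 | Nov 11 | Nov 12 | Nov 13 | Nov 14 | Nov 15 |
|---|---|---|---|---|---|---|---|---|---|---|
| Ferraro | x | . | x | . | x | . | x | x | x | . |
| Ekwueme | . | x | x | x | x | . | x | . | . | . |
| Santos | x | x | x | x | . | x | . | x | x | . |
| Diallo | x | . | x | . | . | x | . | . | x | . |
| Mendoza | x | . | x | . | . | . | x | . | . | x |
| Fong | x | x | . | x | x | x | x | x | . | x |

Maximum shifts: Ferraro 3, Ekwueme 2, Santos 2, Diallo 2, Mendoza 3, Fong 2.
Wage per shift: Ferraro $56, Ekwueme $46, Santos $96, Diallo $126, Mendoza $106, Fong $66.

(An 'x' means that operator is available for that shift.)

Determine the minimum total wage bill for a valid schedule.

$902

Picking the cheapest available operator for each shift independently would cost $662, but that ignores the shift limits.
An optimal schedule: Nov 6→Santos+Mendoza, Nov 7→Ekwueme, Nov 8→Mendoza, Nov 9→Ekwueme, Nov 10→Ferraro, Nov 11→Fong, Nov 12→Mendoza, Nov 13→Ferraro+Santos, Nov 14→Ferraro, Nov 15→Fong.
Total: 96 + 106 + 46 + 106 + 46 + 56 + 66 + 106 + 56 + 96 + 56 + 66 = $902.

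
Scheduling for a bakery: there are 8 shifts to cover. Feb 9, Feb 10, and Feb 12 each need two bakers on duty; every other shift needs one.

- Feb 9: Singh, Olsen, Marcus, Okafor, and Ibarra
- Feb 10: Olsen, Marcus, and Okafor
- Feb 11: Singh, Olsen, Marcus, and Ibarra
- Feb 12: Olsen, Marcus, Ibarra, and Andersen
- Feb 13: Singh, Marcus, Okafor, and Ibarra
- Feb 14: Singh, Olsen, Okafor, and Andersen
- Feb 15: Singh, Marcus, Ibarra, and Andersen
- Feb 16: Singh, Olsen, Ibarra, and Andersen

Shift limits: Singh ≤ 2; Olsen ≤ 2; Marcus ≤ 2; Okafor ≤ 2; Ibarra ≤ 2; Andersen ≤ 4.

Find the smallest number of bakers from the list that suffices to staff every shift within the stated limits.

11 slots to fill and no one can take more than 4, so at least ⌈11/4⌉ = 3 bakers are needed.
Any 4 bakers together have capacity at most 4+2+2+2 = 10 < 11 slots, so 4 can never suffice.
Singh, Olsen, Marcus, Okafor, and Andersen alone can cover everything: Feb 9→Singh+Okafor, Feb 10→Olsen+Marcus, Feb 11→Singh, Feb 12→Olsen+Marcus, Feb 13→Okafor, Feb 14→Andersen, Feb 15→Andersen, Feb 16→Andersen.

5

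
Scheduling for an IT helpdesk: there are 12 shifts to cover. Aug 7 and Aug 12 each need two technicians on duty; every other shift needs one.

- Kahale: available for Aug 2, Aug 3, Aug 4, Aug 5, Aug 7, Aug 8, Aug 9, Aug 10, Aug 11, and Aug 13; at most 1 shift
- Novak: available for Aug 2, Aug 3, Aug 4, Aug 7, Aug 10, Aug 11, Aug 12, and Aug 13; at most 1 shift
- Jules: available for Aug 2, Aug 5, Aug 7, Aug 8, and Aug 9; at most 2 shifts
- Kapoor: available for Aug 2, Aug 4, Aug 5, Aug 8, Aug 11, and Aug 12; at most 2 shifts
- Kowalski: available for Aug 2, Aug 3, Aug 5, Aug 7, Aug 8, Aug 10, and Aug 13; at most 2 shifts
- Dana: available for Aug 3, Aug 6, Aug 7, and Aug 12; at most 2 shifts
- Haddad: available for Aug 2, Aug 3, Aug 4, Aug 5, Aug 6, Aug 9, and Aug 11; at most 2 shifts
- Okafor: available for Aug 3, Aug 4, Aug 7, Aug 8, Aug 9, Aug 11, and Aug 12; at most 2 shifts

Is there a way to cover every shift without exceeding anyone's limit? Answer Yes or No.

One valid schedule: Aug 2→Kowalski, Aug 3→Haddad, Aug 4→Kapoor, Aug 5→Jules, Aug 6→Dana, Aug 7→Kowalski+Okafor, Aug 8→Kapoor, Aug 9→Jules, Aug 10→Kahale, Aug 11→Haddad, Aug 12→Dana+Okafor, Aug 13→Novak.
Loads: Kahale 1/1, Novak 1/1, Jules 2/2, Kapoor 2/2, Kowalski 2/2, Dana 2/2, Haddad 2/2, Okafor 2/2 — all within limits.

Yes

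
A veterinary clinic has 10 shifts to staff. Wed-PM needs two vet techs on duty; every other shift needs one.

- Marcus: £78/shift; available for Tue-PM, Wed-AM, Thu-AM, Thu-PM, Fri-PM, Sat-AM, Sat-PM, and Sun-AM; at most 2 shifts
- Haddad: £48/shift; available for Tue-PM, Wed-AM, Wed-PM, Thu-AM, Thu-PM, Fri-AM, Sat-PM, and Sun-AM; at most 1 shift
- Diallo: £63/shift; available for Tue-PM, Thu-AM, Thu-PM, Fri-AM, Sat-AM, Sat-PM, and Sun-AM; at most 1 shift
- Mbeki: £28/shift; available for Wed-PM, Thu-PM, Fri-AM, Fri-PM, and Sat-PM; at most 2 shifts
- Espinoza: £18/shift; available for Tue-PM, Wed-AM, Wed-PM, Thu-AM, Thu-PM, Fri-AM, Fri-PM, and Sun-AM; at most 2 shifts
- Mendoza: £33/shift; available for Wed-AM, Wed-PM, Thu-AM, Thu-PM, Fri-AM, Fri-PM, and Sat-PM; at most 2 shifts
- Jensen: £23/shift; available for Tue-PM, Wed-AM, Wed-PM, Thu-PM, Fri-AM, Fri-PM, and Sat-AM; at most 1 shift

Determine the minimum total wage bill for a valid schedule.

Picking the cheapest available vet tech for each shift independently would cost £218, but that ignores the shift limits.
An optimal schedule: Tue-PM→Haddad, Wed-AM→Espinoza, Wed-PM→Mendoza+Jensen, Thu-AM→Diallo, Thu-PM→Mendoza, Fri-AM→Espinoza, Fri-PM→Mbeki, Sat-AM→Marcus, Sat-PM→Mbeki, Sun-AM→Marcus.
Total: 48 + 18 + 33 + 23 + 63 + 33 + 18 + 28 + 78 + 28 + 78 = £448.

£448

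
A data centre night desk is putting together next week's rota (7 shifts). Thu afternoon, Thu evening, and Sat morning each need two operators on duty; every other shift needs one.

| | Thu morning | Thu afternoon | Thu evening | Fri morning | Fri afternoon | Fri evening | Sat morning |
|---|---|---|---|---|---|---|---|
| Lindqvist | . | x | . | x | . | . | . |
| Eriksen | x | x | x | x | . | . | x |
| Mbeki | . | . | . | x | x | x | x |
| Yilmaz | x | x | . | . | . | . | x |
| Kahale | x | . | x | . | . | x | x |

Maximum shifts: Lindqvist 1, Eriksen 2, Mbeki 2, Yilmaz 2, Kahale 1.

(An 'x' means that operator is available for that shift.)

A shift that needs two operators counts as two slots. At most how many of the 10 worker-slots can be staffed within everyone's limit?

8

Total capacity across all operators is 1+2+2+2+1 = 8, and 10 slots are needed, so at most 8 can be filled.
An assignment achieving 8: Thu morning→Eriksen, Thu afternoon→Lindqvist+Yilmaz, Thu evening→Eriksen+Kahale, Fri afternoon→Mbeki, Fri evening→Mbeki, Sat morning→Yilmaz.
Loads: Lindqvist 1/1, Eriksen 2/2, Mbeki 2/2, Yilmaz 2/2, Kahale 1/1.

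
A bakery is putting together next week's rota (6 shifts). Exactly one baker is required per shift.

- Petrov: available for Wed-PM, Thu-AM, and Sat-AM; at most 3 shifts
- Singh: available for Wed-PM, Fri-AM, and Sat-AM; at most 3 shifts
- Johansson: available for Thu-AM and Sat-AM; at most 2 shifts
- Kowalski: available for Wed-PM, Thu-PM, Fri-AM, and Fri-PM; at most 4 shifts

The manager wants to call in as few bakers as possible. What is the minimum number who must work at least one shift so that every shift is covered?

6 slots to fill and no one can take more than 4, so at least ⌈6/4⌉ = 2 bakers are needed.
Petrov and Kowalski alone can cover everything: Wed-PM→Petrov, Thu-AM→Petrov, Thu-PM→Kowalski, Fri-AM→Kowalski, Fri-PM→Kowalski, Sat-AM→Petrov.

2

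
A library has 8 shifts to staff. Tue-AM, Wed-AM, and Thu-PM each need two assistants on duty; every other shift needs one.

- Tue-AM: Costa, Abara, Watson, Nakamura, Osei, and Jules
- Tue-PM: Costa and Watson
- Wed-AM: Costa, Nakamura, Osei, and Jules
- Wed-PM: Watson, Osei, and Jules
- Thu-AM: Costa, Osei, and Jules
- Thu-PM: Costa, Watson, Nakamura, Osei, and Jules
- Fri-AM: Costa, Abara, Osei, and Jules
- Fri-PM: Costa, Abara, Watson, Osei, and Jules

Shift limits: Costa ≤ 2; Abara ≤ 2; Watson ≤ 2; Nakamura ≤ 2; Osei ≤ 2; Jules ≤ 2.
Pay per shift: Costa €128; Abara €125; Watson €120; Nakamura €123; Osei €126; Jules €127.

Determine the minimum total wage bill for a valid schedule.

€1370

Picking the cheapest available assistant for each shift independently would cost €1346, but that ignores the shift limits.
An optimal schedule: Tue-AM→Jules+Costa, Tue-PM→Watson, Wed-AM→Nakamura+Osei, Wed-PM→Watson, Thu-AM→Osei, Thu-PM→Nakamura+Jules, Fri-AM→Abara, Fri-PM→Abara.
Total: 127 + 128 + 120 + 123 + 126 + 120 + 126 + 123 + 127 + 125 + 125 = €1370.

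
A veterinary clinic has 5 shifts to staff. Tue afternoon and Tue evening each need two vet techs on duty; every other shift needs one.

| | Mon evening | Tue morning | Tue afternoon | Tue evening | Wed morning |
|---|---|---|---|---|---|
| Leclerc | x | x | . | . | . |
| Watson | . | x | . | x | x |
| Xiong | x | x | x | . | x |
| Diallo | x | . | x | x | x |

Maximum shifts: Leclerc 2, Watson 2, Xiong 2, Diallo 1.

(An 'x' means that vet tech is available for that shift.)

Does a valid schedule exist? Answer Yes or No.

No

Total capacity is 7 and 7 slots are needed, so capacity alone doesn't rule it out.
Shifts {Tue afternoon, Tue evening} need 4 worker-slots in total, but the vet techs available for any of those shifts (Watson, Xiong, and Diallo) can supply at most 3 among them. So no valid schedule exists.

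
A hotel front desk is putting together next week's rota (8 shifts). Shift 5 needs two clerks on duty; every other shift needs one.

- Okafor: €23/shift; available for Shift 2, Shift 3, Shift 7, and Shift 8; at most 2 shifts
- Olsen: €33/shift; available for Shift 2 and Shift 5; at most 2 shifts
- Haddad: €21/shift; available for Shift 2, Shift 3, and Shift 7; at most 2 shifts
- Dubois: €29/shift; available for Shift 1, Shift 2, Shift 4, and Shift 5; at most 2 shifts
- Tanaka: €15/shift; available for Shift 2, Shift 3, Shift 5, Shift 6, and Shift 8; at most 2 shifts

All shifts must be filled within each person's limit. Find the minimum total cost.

Shift 1 can only be covered by Dubois, so that assignment is forced.
Shift 4 can only be covered by Dubois, so that assignment is forced.
Shift 6 can only be covered by Tanaka, so that assignment is forced.
Picking the cheapest available clerk for each shift independently would cost €183, but that ignores the shift limits.
An optimal schedule: Shift 1→Dubois, Shift 2→Okafor, Shift 3→Haddad, Shift 4→Dubois, Shift 5→Tanaka+Olsen, Shift 6→Tanaka, Shift 7→Haddad, Shift 8→Okafor.
Total: 29 + 23 + 21 + 29 + 15 + 33 + 15 + 21 + 23 = €209.

€209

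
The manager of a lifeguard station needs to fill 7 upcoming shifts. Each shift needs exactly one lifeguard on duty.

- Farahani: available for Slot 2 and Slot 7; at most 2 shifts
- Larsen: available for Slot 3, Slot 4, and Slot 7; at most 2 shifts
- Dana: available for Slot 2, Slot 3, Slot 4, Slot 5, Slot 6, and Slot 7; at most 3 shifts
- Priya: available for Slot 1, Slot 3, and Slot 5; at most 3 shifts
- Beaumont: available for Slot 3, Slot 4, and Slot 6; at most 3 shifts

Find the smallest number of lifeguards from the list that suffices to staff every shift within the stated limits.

3

7 slots to fill and no one can take more than 3, so at least ⌈7/3⌉ = 3 lifeguards are needed.
Farahani, Dana, and Priya alone can cover everything: Slot 1→Priya, Slot 2→Farahani, Slot 3→Dana, Slot 4→Dana, Slot 5→Priya, Slot 6→Dana, Slot 7→Farahani.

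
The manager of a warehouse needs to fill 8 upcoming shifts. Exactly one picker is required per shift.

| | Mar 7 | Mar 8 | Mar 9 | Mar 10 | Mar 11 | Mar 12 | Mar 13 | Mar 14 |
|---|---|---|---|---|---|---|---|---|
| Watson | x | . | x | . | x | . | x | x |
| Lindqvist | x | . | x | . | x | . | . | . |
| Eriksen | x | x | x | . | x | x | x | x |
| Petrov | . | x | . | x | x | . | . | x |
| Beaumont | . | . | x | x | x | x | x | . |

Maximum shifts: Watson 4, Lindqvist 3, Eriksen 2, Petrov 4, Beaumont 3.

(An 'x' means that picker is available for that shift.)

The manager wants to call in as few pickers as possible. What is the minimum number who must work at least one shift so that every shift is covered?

8 slots to fill and no one can take more than 4, so at least ⌈8/4⌉ = 2 pickers are needed.
No set of 2 pickers can cover every shift (each such set leaves at least one shift with no one available or exceeds a cap).
Watson, Eriksen, and Petrov alone can cover everything: Mar 7→Watson, Mar 8→Eriksen, Mar 9→Watson, Mar 10→Petrov, Mar 11→Watson, Mar 12→Eriksen, Mar 13→Watson, Mar 14→Petrov.

3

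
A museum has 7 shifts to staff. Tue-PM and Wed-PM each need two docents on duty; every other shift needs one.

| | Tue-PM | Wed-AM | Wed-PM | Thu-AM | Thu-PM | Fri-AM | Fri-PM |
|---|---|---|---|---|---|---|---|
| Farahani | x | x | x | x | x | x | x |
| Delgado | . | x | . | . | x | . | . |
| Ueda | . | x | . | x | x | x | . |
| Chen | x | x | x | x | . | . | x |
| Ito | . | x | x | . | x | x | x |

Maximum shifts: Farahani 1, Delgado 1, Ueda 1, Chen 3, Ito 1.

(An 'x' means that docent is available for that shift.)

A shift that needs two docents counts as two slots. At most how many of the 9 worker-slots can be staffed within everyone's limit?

7

Total capacity across all docents is 1+1+1+3+1 = 7, and 9 slots are needed, so at most 7 can be filled.
An assignment achieving 7: Tue-PM→Farahani+Chen, Wed-PM→Chen+Ito, Thu-AM→Ueda, Thu-PM→Delgado, Fri-PM→Chen.
Loads: Farahani 1/1, Delgado 1/1, Ueda 1/1, Chen 3/3, Ito 1/1.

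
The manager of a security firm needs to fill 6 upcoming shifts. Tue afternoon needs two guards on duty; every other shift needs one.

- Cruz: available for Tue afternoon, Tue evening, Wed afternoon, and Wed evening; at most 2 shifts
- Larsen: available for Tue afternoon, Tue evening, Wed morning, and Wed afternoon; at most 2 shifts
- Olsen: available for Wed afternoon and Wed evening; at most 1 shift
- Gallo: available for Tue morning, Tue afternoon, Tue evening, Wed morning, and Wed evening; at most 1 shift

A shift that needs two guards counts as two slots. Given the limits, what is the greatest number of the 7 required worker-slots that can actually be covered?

Total capacity across all guards is 2+2+1+1 = 6, and 7 slots are needed, so at most 6 can be filled.
An assignment achieving 6: Tue morning→Gallo, Tue afternoon→Cruz+Larsen, Tue evening→Cruz, Wed morning→Larsen, Wed afternoon→Olsen.
Loads: Cruz 2/2, Larsen 2/2, Olsen 1/1, Gallo 1/1.

6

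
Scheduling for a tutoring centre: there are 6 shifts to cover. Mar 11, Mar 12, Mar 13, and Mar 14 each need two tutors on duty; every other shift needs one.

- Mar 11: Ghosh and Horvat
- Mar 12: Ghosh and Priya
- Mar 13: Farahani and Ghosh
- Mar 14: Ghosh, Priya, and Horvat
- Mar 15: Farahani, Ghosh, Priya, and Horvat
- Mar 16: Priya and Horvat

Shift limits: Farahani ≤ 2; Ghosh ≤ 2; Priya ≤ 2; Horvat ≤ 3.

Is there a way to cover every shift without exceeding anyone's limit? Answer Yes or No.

No

Shifts {Mar 11, Mar 12, Mar 13} need 6 worker-slots in total, but the tutors available for any of those shifts (Farahani, Ghosh, Priya, and Horvat) can supply at most 5 among them. So no valid schedule exists.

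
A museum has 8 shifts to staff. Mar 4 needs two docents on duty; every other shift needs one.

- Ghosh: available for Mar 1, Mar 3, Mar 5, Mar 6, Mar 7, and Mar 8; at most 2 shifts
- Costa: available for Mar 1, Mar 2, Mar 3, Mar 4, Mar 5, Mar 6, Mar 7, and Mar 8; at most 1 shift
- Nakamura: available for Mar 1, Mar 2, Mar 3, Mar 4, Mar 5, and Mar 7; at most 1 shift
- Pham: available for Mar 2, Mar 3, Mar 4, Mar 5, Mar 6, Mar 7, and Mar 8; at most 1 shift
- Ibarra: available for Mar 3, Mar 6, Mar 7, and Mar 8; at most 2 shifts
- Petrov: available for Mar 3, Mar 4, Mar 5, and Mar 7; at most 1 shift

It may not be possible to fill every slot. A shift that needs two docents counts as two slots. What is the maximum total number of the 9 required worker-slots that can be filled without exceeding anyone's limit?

8

Total capacity across all docents is 2+1+1+1+2+1 = 8, and 9 slots are needed, so at most 8 can be filled.
An assignment achieving 8: Mar 1→Ghosh, Mar 2→Costa, Mar 3→Ibarra, Mar 4→Nakamura+Pham, Mar 5→Petrov, Mar 6→Ghosh, Mar 8→Ibarra.
Loads: Ghosh 2/2, Costa 1/1, Nakamura 1/1, Pham 1/1, Ibarra 2/2, Petrov 1/1.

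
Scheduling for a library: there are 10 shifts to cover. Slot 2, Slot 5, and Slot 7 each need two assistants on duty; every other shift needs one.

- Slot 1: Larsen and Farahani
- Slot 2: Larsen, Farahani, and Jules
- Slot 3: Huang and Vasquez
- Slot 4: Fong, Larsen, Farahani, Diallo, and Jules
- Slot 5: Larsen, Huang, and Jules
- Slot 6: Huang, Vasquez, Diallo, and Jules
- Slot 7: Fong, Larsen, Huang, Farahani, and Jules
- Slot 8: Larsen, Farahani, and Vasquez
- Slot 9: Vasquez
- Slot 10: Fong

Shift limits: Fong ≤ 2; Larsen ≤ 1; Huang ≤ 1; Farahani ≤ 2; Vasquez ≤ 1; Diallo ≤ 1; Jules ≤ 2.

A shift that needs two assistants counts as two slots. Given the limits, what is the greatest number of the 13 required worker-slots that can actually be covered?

Total capacity across all assistants is 2+1+1+2+1+1+2 = 10, and 13 slots are needed, so at most 10 can be filled.
An assignment achieving 10: Slot 1→Larsen, Slot 2→Farahani+Jules, Slot 3→Huang, Slot 4→Fong, Slot 5→Jules, Slot 6→Diallo, Slot 8→Farahani, Slot 9→Vasquez, Slot 10→Fong.
Loads: Fong 2/2, Larsen 1/1, Huang 1/1, Farahani 2/2, Vasquez 1/1, Diallo 1/1, Jules 2/2.

10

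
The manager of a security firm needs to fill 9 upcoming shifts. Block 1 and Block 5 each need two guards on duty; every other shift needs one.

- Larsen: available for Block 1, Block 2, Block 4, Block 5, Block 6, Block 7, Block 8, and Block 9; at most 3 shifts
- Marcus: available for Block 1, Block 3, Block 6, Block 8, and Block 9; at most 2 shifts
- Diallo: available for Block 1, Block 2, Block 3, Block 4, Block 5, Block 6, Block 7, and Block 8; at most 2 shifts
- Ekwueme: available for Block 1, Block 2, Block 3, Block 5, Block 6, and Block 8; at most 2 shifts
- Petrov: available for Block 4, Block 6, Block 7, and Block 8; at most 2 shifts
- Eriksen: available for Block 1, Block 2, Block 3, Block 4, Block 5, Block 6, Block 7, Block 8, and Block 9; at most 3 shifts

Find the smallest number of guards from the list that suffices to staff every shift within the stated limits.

5

11 slots to fill and no one can take more than 3, so at least ⌈11/3⌉ = 4 guards are needed.
Any 4 guards together have capacity at most 3+3+2+2 = 10 < 11 slots, so 4 can never suffice.
Larsen, Marcus, Diallo, Ekwueme, and Petrov alone can cover everything: Block 1→Marcus+Ekwueme, Block 2→Larsen, Block 3→Marcus, Block 4→Larsen, Block 5→Diallo+Ekwueme, Block 6→Petrov, Block 7→Diallo, Block 8→Petrov, Block 9→Larsen.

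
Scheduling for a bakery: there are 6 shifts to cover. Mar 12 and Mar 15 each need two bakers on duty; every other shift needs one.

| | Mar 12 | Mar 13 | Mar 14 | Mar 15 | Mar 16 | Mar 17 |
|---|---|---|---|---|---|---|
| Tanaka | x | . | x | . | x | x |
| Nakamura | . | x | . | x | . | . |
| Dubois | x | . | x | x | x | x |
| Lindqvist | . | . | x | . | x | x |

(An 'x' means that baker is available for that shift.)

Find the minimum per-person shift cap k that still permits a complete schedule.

2

With 4 bakers and 8 worker-slots to fill, someone must work at least ⌈8/4⌉ = 2 shifts, so k ≥ 2.
k = 2 works: Mar 12→Tanaka+Dubois, Mar 13→Nakamura, Mar 14→Tanaka, Mar 15→Nakamura+Dubois, Mar 16→Lindqvist, Mar 17→Lindqvist.
Loads: Tanaka 2, Nakamura 2, Dubois 2, Lindqvist 2 — all ≤ 2.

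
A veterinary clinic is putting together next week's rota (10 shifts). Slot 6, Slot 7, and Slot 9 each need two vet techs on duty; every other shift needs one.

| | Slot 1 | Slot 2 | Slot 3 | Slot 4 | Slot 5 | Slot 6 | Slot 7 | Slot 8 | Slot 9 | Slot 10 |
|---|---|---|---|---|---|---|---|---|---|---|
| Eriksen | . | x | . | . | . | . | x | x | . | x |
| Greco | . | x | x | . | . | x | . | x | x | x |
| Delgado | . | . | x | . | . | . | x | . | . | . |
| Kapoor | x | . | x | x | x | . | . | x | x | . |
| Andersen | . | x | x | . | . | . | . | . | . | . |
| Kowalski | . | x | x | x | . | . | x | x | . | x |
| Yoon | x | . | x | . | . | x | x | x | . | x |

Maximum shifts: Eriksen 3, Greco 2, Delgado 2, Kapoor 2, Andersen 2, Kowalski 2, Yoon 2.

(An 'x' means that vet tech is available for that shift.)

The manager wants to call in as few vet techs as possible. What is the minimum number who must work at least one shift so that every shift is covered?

13 slots to fill and no one can take more than 3, so at least ⌈13/3⌉ = 5 vet techs are needed.
Any 5 vet techs together have capacity at most 3+2+2+2+2 = 11 < 13 slots, so 5 can never suffice.
Eriksen, Greco, Delgado, Kapoor, Kowalski, and Yoon alone can cover everything: Slot 1→Yoon, Slot 2→Eriksen, Slot 3→Delgado, Slot 4→Kowalski, Slot 5→Kapoor, Slot 6→Greco+Yoon, Slot 7→Delgado+Kowalski, Slot 8→Eriksen, Slot 9→Greco+Kapoor, Slot 10→Eriksen.

6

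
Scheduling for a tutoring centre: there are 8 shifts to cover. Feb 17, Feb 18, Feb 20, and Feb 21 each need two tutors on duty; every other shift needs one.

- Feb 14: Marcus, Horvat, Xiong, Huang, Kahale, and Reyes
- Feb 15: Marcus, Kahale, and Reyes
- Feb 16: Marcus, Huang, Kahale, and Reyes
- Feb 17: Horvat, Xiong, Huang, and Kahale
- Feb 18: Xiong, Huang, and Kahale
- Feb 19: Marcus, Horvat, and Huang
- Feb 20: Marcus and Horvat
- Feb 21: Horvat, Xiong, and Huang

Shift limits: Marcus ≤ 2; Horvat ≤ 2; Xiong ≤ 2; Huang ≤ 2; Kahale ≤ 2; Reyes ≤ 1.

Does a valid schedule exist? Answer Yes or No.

Total capacity is 2+2+2+2+2+1 = 11 but 12 worker-slots are needed — infeasible.

No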